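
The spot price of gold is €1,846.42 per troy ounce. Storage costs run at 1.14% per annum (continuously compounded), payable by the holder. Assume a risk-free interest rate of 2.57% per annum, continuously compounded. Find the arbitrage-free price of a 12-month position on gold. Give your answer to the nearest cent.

€1,916.21 per troy ounce

Net carry = r + u − y = 0.0257 + 0.0114 − 0.0000 = 0.0371
F = S·e^((r+u−y)T) = 1846.42 · e^(0.0371 × 12/12) = 1846.42 · e^0.03710000
= 1846.42 × 1.03779680 = €1,916.21 per troy ounce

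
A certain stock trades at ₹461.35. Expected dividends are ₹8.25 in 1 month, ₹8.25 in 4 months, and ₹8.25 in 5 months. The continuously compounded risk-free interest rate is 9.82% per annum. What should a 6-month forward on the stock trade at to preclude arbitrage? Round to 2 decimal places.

₹459.27

PV(dividends) I = 8.25·e^(−0.0982·1/12) + 8.25·e^(−0.0982·4/12) + 8.25·e^(−0.0982·5/12)
I = 8.1828 + 7.9843 + 7.9193 = 24.0864
F = (S − I)·e^(rT) = (461.35 − 24.0864) · e^(0.0982·6/12)
= 437.2636 · e^0.049100 = 437.2636 × 1.050325 = ₹459.27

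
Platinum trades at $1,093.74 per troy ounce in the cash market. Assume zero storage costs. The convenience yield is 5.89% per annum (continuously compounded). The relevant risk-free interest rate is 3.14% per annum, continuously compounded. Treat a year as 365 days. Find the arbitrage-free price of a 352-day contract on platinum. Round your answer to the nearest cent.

Net carry = r + u − y = 0.0314 + 0.0000 − 0.0589 = -0.0275
F = S·e^((r+u−y)T) = 1093.74 · e^(-0.0275 × 352/365) = 1093.74 · e^-0.02652055
= 1093.74 × 0.97382803 = $1,065.11 per troy ounce

$1,065.11 per troy ounce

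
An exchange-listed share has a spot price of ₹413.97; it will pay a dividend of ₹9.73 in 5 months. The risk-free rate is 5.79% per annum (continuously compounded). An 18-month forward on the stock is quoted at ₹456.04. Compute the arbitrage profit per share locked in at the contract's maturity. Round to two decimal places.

PV(dividends) I = 9.73·e^(−0.0579·5/12) = 9.4981
Fair forward F* = (S − I)·e^(rT) = (413.97 − 9.4981)·e^0.086850 = 404.4719 × 1.090733 = 441.1708
Market ₹456.04 > fair 441.1708: forward overpriced → cash-and-carry (borrow at r, buy the stock and collect the dividends, short the forward).
Profit at T = |F_mkt − F*| = |456.04 − 441.1708| = ₹14.87 per share

₹14.87 per share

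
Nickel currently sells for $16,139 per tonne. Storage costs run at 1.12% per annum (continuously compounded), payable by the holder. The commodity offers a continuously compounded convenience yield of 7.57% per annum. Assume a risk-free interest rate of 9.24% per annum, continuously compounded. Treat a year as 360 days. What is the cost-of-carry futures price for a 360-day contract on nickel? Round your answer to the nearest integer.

$16,596 per tonne

Net carry = r + u − y = 0.0924 + 0.0112 − 0.0757 = 0.0279
F = S·e^((r+u−y)T) = 16139 · e^(0.0279 × 360/360) = 16139 · e^0.027900
= 16139 × 1.028293 = $16,596 per tonne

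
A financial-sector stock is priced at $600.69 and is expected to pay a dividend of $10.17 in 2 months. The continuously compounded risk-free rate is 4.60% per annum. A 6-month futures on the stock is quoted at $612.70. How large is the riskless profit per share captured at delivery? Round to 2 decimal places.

PV(dividends) I = 10.17·e^(−0.0460·2/12) = 10.0923
Fair futures F* = (S − I)·e^(rT) = (600.69 − 10.0923)·e^0.023000 = 590.5977 × 1.023267 = 604.3391
Market $612.70 > fair 604.3391: forward overpriced → cash-and-carry (borrow at r, buy the stock and collect the dividends, short the forward).
Profit at T = |F_mkt − F*| = |612.70 − 604.3391| = $8.36 per share

$8.36 per share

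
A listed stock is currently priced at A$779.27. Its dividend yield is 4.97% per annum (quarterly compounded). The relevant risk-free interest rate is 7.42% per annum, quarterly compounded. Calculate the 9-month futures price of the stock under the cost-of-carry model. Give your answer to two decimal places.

F = S · (1+r/4)^(4T) / (1+q/4)^(4T)
= 779.27 × 1.056689 / 1.037740 = 779.27 × 1.018260
F = A$793.50

A$793.50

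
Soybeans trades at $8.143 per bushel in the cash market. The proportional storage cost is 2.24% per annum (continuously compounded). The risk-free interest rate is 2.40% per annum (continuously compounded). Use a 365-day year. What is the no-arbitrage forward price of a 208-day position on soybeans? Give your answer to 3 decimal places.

Net carry = r + u − y = 0.0240 + 0.0224 − 0.0000 = 0.0464
F = S·e^((r+u−y)T) = 8.143 · e^(0.0464 × 208/365) = 8.143 · e^0.026442
= 8.143 × 1.026795 = $8.361 per bushel

$8.361 per bushel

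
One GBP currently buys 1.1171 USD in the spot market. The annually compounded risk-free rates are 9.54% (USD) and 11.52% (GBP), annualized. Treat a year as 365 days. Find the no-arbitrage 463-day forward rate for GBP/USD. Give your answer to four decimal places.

By covered interest parity, F = S · (1+r_USD)^T / (1+r_GBP)^T
= 1.1171 × 1.122529 / 1.148330 = 1.1171 × 0.977532
F = 1.0920 USD per GBP

1.0920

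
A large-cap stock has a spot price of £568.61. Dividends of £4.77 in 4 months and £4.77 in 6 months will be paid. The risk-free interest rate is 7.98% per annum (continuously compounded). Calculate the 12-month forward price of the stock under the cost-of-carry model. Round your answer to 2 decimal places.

£605.85

PV(dividends) I = 4.77·e^(−0.0798·4/12) + 4.77·e^(−0.0798·6/12)
I = 4.6448 + 4.5834 = 9.2282
F = (S − I)·e^(rT) = (568.61 − 9.2282) · e^(0.0798·12/12)
= 559.3818 · e^0.079800 = 559.3818 × 1.083070 = £605.85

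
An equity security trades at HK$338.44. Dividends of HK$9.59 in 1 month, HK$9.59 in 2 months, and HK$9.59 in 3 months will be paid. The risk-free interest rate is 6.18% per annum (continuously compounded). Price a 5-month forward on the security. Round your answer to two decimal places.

PV(dividends) I = 9.59·e^(−0.0618·1/12) + 9.59·e^(−0.0618·2/12) + 9.59·e^(−0.0618·3/12)
I = 9.5407 + 9.4917 + 9.4430 = 28.4754
F = (S − I)·e^(rT) = (338.44 − 28.4754) · e^(0.0618·5/12)
= 309.9646 · e^0.025750 = 309.9646 × 1.026084 = HK$318.05

HK$318.05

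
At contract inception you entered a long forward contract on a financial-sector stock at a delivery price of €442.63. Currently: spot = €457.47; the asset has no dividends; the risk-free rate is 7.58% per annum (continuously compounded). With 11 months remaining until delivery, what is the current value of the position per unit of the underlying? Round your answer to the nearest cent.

€44.55

Current fair forward for the remaining 11 months: F = S·e^(r·T), r = 0.0758
F = 457.47 · e^(0.0758 × 11/12) = 457.47 × 1.071954 = 490.3868
Value of long forward = (F − K)·e^(−rT) = (490.3868 − 442.63) · e^(−0.0758·11/12)
= 47.7568 × 0.932876 = 44.55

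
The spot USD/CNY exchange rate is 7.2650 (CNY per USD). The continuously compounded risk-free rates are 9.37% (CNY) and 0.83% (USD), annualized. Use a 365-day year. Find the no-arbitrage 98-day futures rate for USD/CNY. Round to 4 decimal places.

7.4335

F = S·e^((r_CNY − r_USD)T) = 7.2650 · e^((0.0937 − 0.0083) × 98/365)
= 7.2650 · e^0.022929 = 7.2650 × 1.023194
F = 7.4335 CNY per USD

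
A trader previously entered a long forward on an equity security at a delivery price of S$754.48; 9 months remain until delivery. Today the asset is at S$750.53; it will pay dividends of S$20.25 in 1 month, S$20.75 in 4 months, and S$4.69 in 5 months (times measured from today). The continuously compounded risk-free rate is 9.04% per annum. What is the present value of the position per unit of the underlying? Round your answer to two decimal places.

PV(remaining dividends) I = 20.25·e^(−0.0904·1/12) + 20.75·e^(−0.0904·4/12) + 4.69·e^(−0.0904·5/12) = 44.7487
Current forward F = (S − I)·e^(rT) = (750.53 − 44.7487)·e^(0.0904·9/12) = 705.7813 × 1.070151 = 755.2926
Value (long) = (F − K)·e^(−rT) = (755.2926 − 754.48) × 0.934447 = 0.7593
Value = S$0.76

S$0.76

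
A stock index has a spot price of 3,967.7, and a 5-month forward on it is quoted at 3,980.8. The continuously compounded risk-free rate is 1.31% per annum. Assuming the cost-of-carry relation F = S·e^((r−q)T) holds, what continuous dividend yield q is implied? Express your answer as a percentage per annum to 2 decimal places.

From F = S·e^((r−q)T): (r − q) = ln(F/S)/T
ln(3980.8/3967.7) = ln(1.003302) = 0.003297
(r − q) = 0.003297 / (5/12) = 0.007913
q = r − ln(F/S)/T = 0.0131 − 0.007913 = 0.005187
q = 0.52%

0.52%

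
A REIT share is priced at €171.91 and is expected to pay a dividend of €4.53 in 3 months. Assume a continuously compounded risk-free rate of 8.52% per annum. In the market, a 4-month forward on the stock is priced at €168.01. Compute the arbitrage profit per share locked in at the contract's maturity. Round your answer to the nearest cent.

€4.29 per share

PV(dividends) I = 4.53·e^(−0.0852·3/12) = 4.4345
Fair forward F* = (S − I)·e^(rT) = (171.91 − 4.4345)·e^0.028400 = 167.4755 × 1.028807 = 172.3000
Market €168.01 < fair 172.3000: forward underpriced → reverse cash-and-carry (short the stock, invest proceeds at r, pay the dividends, go long the forward).
Profit at T = |F_mkt − F*| = |168.01 − 172.3000| = €4.29 per share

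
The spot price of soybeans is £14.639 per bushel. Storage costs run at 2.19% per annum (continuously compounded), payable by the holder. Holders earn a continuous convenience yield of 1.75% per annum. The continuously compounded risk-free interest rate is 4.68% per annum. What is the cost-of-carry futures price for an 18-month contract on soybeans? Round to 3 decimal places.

£15.808 per bushel

Net carry = r + u − y = 0.0468 + 0.0219 − 0.0175 = 0.0512
F = S·e^((r+u−y)T) = 14.639 · e^(0.0512 × 18/12) = 14.639 · e^0.076800
= 14.639 × 1.079826 = £15.808 per bushel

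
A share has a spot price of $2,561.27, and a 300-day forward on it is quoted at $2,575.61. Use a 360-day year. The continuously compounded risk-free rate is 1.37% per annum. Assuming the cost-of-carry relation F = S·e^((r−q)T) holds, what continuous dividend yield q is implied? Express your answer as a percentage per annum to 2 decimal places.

From F = S·e^((r−q)T): (r − q) = ln(F/S)/T
ln(2575.61/2561.27) = ln(1.005599) = 0.005583
(r − q) = 0.005583 / (300/360) = 0.006700
q = r − ln(F/S)/T = 0.0137 − 0.006700 = 0.007000
q = 0.70%

0.70%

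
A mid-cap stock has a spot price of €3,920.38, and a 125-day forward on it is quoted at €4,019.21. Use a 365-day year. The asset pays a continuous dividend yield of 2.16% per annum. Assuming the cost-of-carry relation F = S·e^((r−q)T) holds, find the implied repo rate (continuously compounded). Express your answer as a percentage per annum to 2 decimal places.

From F = S·e^((r−q)T): (r − q) = ln(F/S)/T
ln(4019.21/3920.38) = ln(1.025209) = 0.024896
(r − q) = 0.024896 / (125/365) = 0.072696
r = ln(F/S)/T + q = 0.072696 + 0.0216 = 0.094296
r = 9.43%

9.43%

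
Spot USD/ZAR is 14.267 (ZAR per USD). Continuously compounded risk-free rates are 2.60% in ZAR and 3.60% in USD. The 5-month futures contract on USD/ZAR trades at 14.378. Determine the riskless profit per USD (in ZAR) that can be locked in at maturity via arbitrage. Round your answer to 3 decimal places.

Fair futures: F* = S·e^(carry·T), with carry = (r_ZAR − r_USD) = 0.0260 − 0.0360 = -0.0100
F* = 14.267 · e^(-0.0100 × 5/12) = 14.267 · e^-0.004167 = 14.267 × 0.995842 = 14.2077
Market 14.378 > fair 14.2077: forward overpriced → cash-and-carry (buy spot, short the forward).
At maturity, profit = |F_mkt − F*| = |14.378 − 14.2077| = 0.170 per USD (in ZAR)

0.170 per USD (in ZAR)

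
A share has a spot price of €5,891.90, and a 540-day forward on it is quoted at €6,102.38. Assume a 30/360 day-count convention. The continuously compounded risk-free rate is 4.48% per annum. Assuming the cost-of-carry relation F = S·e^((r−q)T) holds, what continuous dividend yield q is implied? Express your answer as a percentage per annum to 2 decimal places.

2.14%

From F = S·e^((r−q)T): (r − q) = ln(F/S)/T
ln(6102.38/5891.90) = ln(1.035724) = 0.035101
(r − q) = 0.035101 / (540/360) = 0.023401
q = r − ln(F/S)/T = 0.0448 − 0.023401 = 0.021399
q = 2.14%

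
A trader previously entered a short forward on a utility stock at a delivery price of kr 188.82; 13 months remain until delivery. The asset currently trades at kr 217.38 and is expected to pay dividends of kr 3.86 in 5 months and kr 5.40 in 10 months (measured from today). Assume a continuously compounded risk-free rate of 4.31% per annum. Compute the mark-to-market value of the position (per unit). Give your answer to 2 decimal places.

PV(remaining dividends) I = 3.86·e^(−0.0431·5/12) + 5.40·e^(−0.0431·10/12) = 9.0008
Current forward F = (S − I)·e^(rT) = (217.38 − 9.0008)·e^(0.0431·13/12) = 208.3792 × 1.047799 = 218.3395
Value (long) = (F − K)·e^(−rT) = (218.3395 − 188.82) × 0.954382 = 28.1729
Short position value = −(long value) = -kr 28.17

-kr 28.17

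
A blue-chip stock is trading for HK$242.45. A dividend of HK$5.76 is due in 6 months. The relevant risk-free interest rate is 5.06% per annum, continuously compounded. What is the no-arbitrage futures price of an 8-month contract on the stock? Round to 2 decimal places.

HK$244.96

PV(dividends) I = 5.76·e^(−0.0506·6/12)
I = 5.6161
F = (S − I)·e^(rT) = (242.45 − 5.6161) · e^(0.0506·8/12)
= 236.8339 · e^0.033733 = 236.8339 × 1.034308 = HK$244.96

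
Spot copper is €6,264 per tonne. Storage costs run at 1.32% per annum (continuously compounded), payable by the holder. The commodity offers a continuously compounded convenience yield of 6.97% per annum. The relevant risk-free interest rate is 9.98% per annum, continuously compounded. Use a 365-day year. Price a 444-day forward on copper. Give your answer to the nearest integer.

Net carry = r + u − y = 0.0998 + 0.0132 − 0.0697 = 0.0433
F = S·e^((r+u−y)T) = 6264 · e^(0.0433 × 444/365) = 6264 · e^0.052672
= 6264 × 1.054084 = €6,603 per tonne

€6,603 per tonne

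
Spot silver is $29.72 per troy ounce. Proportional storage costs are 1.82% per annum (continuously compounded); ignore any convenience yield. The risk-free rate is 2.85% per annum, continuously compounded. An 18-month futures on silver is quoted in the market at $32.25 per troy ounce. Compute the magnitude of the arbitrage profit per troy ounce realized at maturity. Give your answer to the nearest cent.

Fair futures: F* = S·e^(carry·T), with carry = (r + u) = 0.0285 + 0.0182 = 0.0467
F* = 29.72 · e^(0.0467 × 18/12) = 29.72 · e^0.070050 = 29.72 × 1.072562 = $31.8765
Market $32.25 > fair $31.8765: forward overpriced → cash-and-carry (buy spot, short the forward).
At maturity, profit = |F_mkt − F*| = |32.25 − 31.8765| = $0.37 per troy ounce

$0.37 per troy ounce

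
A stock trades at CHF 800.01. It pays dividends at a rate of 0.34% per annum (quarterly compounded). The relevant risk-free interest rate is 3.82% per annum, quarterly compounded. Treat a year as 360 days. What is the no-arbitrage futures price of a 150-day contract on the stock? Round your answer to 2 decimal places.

F = S · (1+r/4)^(4T) / (1+q/4)^(4T)
= 800.01 × 1.015967 / 1.001417 = 800.01 × 1.014529
F = CHF 811.63

CHF 811.63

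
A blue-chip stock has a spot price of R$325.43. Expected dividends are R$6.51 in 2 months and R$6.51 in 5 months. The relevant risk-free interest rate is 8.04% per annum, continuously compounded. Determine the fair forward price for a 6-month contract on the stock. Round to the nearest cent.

PV(dividends) I = 6.51·e^(−0.0804·2/12) + 6.51·e^(−0.0804·5/12)
I = 6.4233 + 6.2955 = 12.7188
F = (S − I)·e^(rT) = (325.43 − 12.7188) · e^(0.0804·6/12)
= 312.7112 · e^0.040200 = 312.7112 × 1.041019 = R$325.54

R$325.54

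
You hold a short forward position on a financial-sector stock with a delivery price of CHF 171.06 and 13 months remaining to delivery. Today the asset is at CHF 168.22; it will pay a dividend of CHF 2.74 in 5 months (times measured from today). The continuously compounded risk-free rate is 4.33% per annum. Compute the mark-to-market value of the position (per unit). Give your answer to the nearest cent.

PV(remaining dividends) I = 2.74·e^(−0.0433·5/12) = 2.6910
Current forward F = (S − I)·e^(rT) = (168.22 − 2.6910)·e^(0.0433·13/12) = 165.5290 × 1.048026 = 173.4787
Value (long) = (F − K)·e^(−rT) = (173.4787 − 171.06) × 0.954175 = 2.3079
Short position value = −(long value) = -CHF 2.31

-CHF 2.31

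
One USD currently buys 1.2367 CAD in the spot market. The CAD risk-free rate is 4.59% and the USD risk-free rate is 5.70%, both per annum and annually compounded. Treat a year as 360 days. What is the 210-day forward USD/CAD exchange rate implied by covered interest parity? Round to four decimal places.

By covered interest parity, F = S · (1+r_CAD)^T / (1+r_USD)^T
= 1.2367 × 1.026524 / 1.032865 = 1.2367 × 0.993861
F = 1.2291 CAD per USD

1.2291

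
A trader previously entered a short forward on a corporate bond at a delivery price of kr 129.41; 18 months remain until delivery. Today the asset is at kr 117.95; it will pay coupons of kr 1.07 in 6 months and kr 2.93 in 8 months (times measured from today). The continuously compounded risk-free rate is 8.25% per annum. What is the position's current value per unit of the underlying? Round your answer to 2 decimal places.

kr 0.20

PV(remaining coupons) I = 1.07·e^(−0.0825·6/12) + 2.93·e^(−0.0825·8/12) = 3.8000
Current forward F = (S − I)·e^(rT) = (117.95 − 3.8000)·e^(0.0825·18/12) = 114.1500 × 1.131733 = 129.1873
Value (long) = (F − K)·e^(−rT) = (129.1873 − 129.41) × 0.883601 = -0.1968
Short position value = −(long value) = kr 0.20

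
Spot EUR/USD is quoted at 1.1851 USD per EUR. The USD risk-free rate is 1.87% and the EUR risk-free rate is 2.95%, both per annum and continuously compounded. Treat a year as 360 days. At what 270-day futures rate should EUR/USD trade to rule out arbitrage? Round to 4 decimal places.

F = S·e^((r_USD − r_EUR)T) = 1.1851 · e^((0.0187 − 0.0295) × 270/360)
= 1.1851 · e^-0.008100 = 1.1851 × 0.991933
F = 1.1755 USD per EUR

1.1755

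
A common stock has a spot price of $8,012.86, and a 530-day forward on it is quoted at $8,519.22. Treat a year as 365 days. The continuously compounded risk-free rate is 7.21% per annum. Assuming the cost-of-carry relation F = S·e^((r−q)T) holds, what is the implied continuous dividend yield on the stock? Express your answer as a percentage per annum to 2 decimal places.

From F = S·e^((r−q)T): (r − q) = ln(F/S)/T
ln(8519.22/8012.86) = ln(1.063193) = 0.061277
(r − q) = 0.061277 / (530/365) = 0.042200
q = r − ln(F/S)/T = 0.0721 − 0.042200 = 0.029900
q = 2.99%

2.99%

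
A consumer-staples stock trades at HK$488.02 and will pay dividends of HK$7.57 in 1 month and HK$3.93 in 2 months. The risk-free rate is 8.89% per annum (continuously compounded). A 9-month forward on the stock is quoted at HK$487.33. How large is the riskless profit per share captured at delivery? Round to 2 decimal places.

HK$22.17 per share

PV(dividends) I = 7.57·e^(−0.0889·1/12) + 3.93·e^(−0.0889·2/12) = 11.3863
Fair forward F* = (S − I)·e^(rT) = (488.02 − 11.3863)·e^0.066675 = 476.6337 × 1.068948 = 509.4966
Market HK$487.33 < fair 509.4966: forward underpriced → reverse cash-and-carry (short the stock, invest proceeds at r, pay the dividends, go long the forward).
Profit at T = |F_mkt − F*| = |487.33 − 509.4966| = HK$22.17 per share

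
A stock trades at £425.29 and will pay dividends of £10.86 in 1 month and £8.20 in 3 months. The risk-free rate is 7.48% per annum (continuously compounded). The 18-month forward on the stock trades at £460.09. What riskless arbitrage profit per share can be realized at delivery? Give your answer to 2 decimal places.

PV(dividends) I = 10.86·e^(−0.0748·1/12) + 8.20·e^(−0.0748·3/12) = 18.8406
Fair forward F* = (S − I)·e^(rT) = (425.29 − 18.8406)·e^0.112200 = 406.4494 × 1.118737 = 454.7100
Market £460.09 > fair 454.7100: forward overpriced → cash-and-carry (borrow at r, buy the stock and collect the dividends, short the forward).
Profit at T = |F_mkt − F*| = |460.09 − 454.7100| = £5.38 per share

£5.38 per share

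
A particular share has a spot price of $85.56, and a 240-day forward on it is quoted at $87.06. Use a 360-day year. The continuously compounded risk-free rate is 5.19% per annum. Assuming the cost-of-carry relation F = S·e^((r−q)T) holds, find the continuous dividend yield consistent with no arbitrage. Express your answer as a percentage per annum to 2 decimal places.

2.58%

From F = S·e^((r−q)T): (r − q) = ln(F/S)/T
ln(87.06/85.56) = ln(1.017532) = 0.017380
(r − q) = 0.017380 / (240/360) = 0.026070
q = r − ln(F/S)/T = 0.0519 − 0.026070 = 0.025830
q = 2.58%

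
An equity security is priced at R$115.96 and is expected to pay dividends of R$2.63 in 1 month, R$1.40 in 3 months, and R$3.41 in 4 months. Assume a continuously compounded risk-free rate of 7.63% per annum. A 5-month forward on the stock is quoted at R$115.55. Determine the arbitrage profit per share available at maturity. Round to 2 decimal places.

PV(dividends) I = 2.63·e^(−0.0763·1/12) + 1.40·e^(−0.0763·3/12) + 3.41·e^(−0.0763·4/12) = 7.3112
Fair forward F* = (S − I)·e^(rT) = (115.96 − 7.3112)·e^0.031792 = 108.6488 × 1.032303 = 112.1585
Market R$115.55 > fair 112.1585: forward overpriced → cash-and-carry (borrow at r, buy the stock and collect the dividends, short the forward).
Profit at T = |F_mkt − F*| = |115.55 − 112.1585| = R$3.39 per share

R$3.39 per share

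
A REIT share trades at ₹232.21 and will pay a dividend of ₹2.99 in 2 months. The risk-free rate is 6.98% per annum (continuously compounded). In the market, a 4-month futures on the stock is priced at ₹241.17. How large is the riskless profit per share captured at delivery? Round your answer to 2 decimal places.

₹6.52 per share

PV(dividends) I = 2.99·e^(−0.0698·2/12) = 2.9554
Fair futures F* = (S − I)·e^(rT) = (232.21 − 2.9554)·e^0.023267 = 229.2546 × 1.023540 = 234.6513
Market ₹241.17 > fair 234.6513: forward overpriced → cash-and-carry (borrow at r, buy the stock and collect the dividends, short the forward).
Profit at T = |F_mkt − F*| = |241.17 − 234.6513| = ₹6.52 per share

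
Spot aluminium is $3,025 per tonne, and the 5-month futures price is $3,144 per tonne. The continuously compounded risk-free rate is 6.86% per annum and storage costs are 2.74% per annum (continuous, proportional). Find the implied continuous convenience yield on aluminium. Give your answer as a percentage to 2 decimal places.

F = S·e^((r+u−y)T) ⇒ (r+u−y) = ln(F/S)/T
ln(3144/3025) = 0.038585; /T ⇒ 0.092604
y = r + u − ln(F/S)/T = 0.0686 + 0.0274 − 0.092604 = 0.003396
y = 0.34%

0.34%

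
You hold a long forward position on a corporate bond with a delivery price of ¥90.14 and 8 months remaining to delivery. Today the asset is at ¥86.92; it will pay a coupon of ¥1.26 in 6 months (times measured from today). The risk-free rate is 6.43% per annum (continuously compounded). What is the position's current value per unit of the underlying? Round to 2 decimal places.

-¥0.66

PV(remaining coupons) I = 1.26·e^(−0.0643·6/12) = 1.2201
Current forward F = (S − I)·e^(rT) = (86.92 − 1.2201)·e^(0.0643·8/12) = 85.6999 × 1.043799 = 89.4535
Value (long) = (F − K)·e^(−rT) = (89.4535 − 90.14) × 0.958039 = -0.6577
Value = -¥0.66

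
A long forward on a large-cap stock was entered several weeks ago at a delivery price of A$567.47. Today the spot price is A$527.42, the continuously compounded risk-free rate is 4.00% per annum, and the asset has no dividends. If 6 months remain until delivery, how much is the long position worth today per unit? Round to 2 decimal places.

-A$28.81

Current fair forward for the remaining 6 months: F = S·e^(r·T), r = 0.0400
F = 527.42 · e^(0.0400 × 6/12) = 527.42 × 1.020201 = 538.0744
Value of long forward = (F − K)·e^(−rT) = (538.0744 − 567.47) · e^(−0.0400·6/12)
= -29.3956 × 0.980199 = -28.81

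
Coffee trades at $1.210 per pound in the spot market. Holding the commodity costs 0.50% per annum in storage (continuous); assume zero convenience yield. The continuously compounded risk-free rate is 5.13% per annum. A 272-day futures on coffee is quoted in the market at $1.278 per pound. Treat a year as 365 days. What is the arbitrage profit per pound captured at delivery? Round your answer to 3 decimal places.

$0.016 per pound

Fair futures: F* = S·e^(carry·T), with carry = (r + u) = 0.0513 + 0.0050 = 0.0563
F* = 1.210 · e^(0.0563 × 272/365) = 1.210 · e^0.041955 = 1.210 × 1.042848 = $1.2618
Market $1.278 > fair $1.2618: forward overpriced → cash-and-carry (buy spot, short the forward).
At maturity, profit = |F_mkt − F*| = |1.278 − 1.2618| = $0.016 per pound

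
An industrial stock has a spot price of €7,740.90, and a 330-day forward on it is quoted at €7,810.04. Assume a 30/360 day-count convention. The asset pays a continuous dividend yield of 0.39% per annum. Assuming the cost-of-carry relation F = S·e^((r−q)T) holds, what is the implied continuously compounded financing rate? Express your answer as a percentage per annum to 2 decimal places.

From F = S·e^((r−q)T): (r − q) = ln(F/S)/T
ln(7810.04/7740.90) = ln(1.008932) = 0.008892
(r − q) = 0.008892 / (330/360) = 0.009700
r = ln(F/S)/T + q = 0.009700 + 0.0039 = 0.013600
r = 1.36%

1.36%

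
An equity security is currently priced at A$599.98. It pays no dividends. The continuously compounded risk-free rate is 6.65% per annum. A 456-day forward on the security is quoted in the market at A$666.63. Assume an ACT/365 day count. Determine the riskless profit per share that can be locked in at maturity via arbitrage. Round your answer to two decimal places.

Fair forward: F* = S·e^(carry·T), with carry = r = 0.0665
F* = 599.98 · e^(0.0665 × 456/365) = 599.98 · e^0.083079 = 599.98 × 1.086628 = A$651.9551
Market A$666.63 > fair A$651.9551: forward overpriced → cash-and-carry (buy spot, short the forward).
At maturity, profit = |F_mkt − F*| = |666.63 − 651.9551| = A$14.67 per share

A$14.67 per share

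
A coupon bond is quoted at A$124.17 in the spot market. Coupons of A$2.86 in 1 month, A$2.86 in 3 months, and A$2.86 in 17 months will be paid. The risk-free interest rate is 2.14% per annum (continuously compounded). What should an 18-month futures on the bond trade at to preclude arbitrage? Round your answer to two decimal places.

A$119.47

PV(coupons) I = 2.86·e^(−0.0214·1/12) + 2.86·e^(−0.0214·3/12) + 2.86·e^(−0.0214·17/12)
I = 2.8549 + 2.8447 + 2.7746 = 8.4742
F = (S − I)·e^(rT) = (124.17 − 8.4742) · e^(0.0214·18/12)
= 115.6958 · e^0.032100 = 115.6958 × 1.032621 = A$119.47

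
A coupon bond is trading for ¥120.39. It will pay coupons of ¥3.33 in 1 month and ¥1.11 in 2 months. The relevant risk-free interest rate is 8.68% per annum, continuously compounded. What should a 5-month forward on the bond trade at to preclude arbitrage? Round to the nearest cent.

¥120.26

PV(coupons) I = 3.33·e^(−0.0868·1/12) + 1.11·e^(−0.0868·2/12)
I = 3.3060 + 1.0941 = 4.4001
F = (S − I)·e^(rT) = (120.39 − 4.4001) · e^(0.0868·5/12)
= 115.9899 · e^0.036167 = 115.9899 × 1.036829 = ¥120.26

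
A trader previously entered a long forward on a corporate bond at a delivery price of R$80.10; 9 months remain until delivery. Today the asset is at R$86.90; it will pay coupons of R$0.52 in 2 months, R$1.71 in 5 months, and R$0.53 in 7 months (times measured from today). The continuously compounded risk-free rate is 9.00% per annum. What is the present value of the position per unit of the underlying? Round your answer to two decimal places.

PV(remaining coupons) I = 0.52·e^(−0.0900·2/12) + 1.71·e^(−0.0900·5/12) + 0.53·e^(−0.0900·7/12) = 2.6622
Current forward F = (S − I)·e^(rT) = (86.90 − 2.6622)·e^(0.0900·9/12) = 84.2378 × 1.069830 = 90.1201
Value (long) = (F − K)·e^(−rT) = (90.1201 − 80.10) × 0.934728 = 9.3661
Value = R$9.37

R$9.37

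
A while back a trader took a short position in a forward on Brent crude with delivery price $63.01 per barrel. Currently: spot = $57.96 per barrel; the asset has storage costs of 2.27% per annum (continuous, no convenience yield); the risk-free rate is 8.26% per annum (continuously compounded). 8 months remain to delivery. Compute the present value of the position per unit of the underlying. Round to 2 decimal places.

Current fair forward for the remaining 8 months: F = S·e^((r + u)·T), (r + u) = 0.0826 + 0.0227 = 0.1053
F = 57.96 · e^(0.1053 × 8/12) = 57.96 × 1.072723 = 62.1750
Value of long forward = (F − K)·e^(−rT) = (62.1750 − 63.01) · e^(−0.0826·8/12)
= -0.8350 × 0.946422 = -0.79
Short position value = −(long value) = $0.79

$0.79 per barrel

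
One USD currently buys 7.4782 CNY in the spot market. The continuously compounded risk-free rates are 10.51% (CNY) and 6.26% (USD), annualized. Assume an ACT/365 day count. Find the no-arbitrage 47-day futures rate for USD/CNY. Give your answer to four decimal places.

F = S·e^((r_CNY − r_USD)T) = 7.4782 · e^((0.1051 − 0.0626) × 47/365)
= 7.4782 · e^0.005473 = 7.4782 × 1.005488
F = 7.5192 CNY per USD

7.5192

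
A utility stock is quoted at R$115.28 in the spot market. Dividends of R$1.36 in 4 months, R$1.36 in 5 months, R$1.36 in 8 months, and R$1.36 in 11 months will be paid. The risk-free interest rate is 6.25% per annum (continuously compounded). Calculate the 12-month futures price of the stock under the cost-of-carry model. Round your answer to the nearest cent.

R$117.13

PV(dividends) I = 1.36·e^(−0.0625·4/12) + 1.36·e^(−0.0625·5/12) + 1.36·e^(−0.0625·8/12) + 1.36·e^(−0.0625·11/12)
I = 1.3320 + 1.3250 + 1.3045 + 1.2843 = 5.2458
F = (S − I)·e^(rT) = (115.28 − 5.2458) · e^(0.0625·12/12)
= 110.0342 · e^0.062500 = 110.0342 × 1.064494 = R$117.13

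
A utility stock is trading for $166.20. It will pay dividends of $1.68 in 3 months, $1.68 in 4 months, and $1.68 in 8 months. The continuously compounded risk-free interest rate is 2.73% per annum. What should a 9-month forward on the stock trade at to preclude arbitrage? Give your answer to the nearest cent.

$164.55

PV(dividends) I = 1.68·e^(−0.0273·3/12) + 1.68·e^(−0.0273·4/12) + 1.68·e^(−0.0273·8/12)
I = 1.6686 + 1.6648 + 1.6497 = 4.9831
F = (S − I)·e^(rT) = (166.20 − 4.9831) · e^(0.0273·9/12)
= 161.2169 · e^0.020475 = 161.2169 × 1.020686 = $164.55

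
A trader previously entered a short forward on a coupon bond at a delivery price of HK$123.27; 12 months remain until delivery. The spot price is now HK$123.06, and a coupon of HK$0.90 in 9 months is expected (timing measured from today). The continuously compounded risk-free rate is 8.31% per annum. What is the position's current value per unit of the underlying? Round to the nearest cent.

-HK$8.77

PV(remaining coupons) I = 0.90·e^(−0.0831·9/12) = 0.8456
Current forward F = (S − I)·e^(rT) = (123.06 − 0.8456)·e^(0.0831·12/12) = 122.2144 × 1.086650 = 132.8043
Value (long) = (F − K)·e^(−rT) = (132.8043 − 123.27) × 0.920259 = 8.7740
Short position value = −(long value) = -HK$8.77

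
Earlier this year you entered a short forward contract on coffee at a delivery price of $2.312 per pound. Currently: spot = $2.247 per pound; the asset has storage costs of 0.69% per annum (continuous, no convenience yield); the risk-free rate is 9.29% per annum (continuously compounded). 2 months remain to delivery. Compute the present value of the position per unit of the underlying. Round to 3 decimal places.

Current fair forward for the remaining 2 months: F = S·e^((r + u)·T), (r + u) = 0.0929 + 0.0069 = 0.0998
F = 2.247 · e^(0.0998 × 2/12) = 2.247 × 1.016772 = 2.2847
Value of long forward = (F − K)·e^(−rT) = (2.2847 − 2.312) · e^(−0.0929·2/12)
= -0.0273 × 0.984636 = -0.027
Short position value = −(long value) = $0.027

$0.027 per pound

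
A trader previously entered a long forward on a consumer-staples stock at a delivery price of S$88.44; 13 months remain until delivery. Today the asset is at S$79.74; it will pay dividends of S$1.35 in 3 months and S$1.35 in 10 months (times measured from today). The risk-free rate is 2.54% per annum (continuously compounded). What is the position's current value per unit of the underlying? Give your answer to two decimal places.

PV(remaining dividends) I = 1.35·e^(−0.0254·3/12) + 1.35·e^(−0.0254·10/12) = 2.6632
Current forward F = (S − I)·e^(rT) = (79.74 − 2.6632)·e^(0.0254·13/12) = 77.0768 × 1.027899 = 79.2272
Value (long) = (F − K)·e^(−rT) = (79.2272 − 88.44) × 0.972858 = -8.9627
Value = -S$8.96

-S$8.96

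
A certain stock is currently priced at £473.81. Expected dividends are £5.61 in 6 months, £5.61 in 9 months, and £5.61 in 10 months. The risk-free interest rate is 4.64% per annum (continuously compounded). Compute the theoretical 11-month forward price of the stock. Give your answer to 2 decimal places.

£477.39

PV(dividends) I = 5.61·e^(−0.0464·6/12) + 5.61·e^(−0.0464·9/12) + 5.61·e^(−0.0464·10/12)
I = 5.4813 + 5.4181 + 5.3972 = 16.2966
F = (S − I)·e^(rT) = (473.81 − 16.2966) · e^(0.0464·11/12)
= 457.5134 · e^0.042533 = 457.5134 × 1.043450 = £477.39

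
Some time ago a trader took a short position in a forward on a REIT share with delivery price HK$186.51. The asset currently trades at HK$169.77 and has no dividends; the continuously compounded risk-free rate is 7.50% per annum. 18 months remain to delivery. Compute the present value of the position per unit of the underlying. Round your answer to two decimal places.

Current fair forward for the remaining 18 months: F = S·e^(r·T), r = 0.0750
F = 169.77 · e^(0.0750 × 18/12) = 169.77 × 1.119072 = 189.9849
Value of long forward = (F − K)·e^(−rT) = (189.9849 − 186.51) · e^(−0.0750·18/12)
= 3.4749 × 0.893597 = 3.11
Short position value = −(long value) = -HK$3.11

-HK$3.11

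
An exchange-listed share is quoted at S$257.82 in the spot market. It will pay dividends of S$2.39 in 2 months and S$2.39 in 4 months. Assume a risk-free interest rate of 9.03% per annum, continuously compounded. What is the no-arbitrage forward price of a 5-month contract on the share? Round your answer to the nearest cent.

S$262.85

PV(dividends) I = 2.39·e^(−0.0903·2/12) + 2.39·e^(−0.0903·4/12)
I = 2.3543 + 2.3191 = 4.6734
F = (S − I)·e^(rT) = (257.82 − 4.6734) · e^(0.0903·5/12)
= 253.1466 · e^0.037625 = 253.1466 × 1.038342 = S$262.85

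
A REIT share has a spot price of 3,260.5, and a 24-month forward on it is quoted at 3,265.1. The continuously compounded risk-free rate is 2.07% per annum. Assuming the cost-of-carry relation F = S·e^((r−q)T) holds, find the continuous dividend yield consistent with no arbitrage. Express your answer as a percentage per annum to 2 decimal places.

2.00%

From F = S·e^((r−q)T): (r − q) = ln(F/S)/T
ln(3265.1/3260.5) = ln(1.001411) = 0.001410
(r − q) = 0.001410 / (24/12) = 0.000705
q = r − ln(F/S)/T = 0.0207 − 0.000705 = 0.019995
q = 2.00%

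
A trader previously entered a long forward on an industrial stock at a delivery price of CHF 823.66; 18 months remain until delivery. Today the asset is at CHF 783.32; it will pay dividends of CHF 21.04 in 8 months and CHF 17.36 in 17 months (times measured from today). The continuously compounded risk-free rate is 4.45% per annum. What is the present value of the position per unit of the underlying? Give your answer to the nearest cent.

-CHF 23.88

PV(remaining dividends) I = 21.04·e^(−0.0445·8/12) + 17.36·e^(−0.0445·17/12) = 36.7244
Current forward F = (S − I)·e^(rT) = (783.32 − 36.7244)·e^(0.0445·18/12) = 746.5956 × 1.069028 = 798.1316
Value (long) = (F − K)·e^(−rT) = (798.1316 − 823.66) × 0.935429 = -23.8800
Value = -CHF 23.88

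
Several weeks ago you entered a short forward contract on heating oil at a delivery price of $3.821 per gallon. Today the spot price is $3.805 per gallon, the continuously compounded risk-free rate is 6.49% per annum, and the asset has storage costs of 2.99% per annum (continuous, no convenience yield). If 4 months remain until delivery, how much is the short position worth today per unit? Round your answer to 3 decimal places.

-$0.104 per gallon

Current fair forward for the remaining 4 months: F = S·e^((r + u)·T), (r + u) = 0.0649 + 0.0299 = 0.0948
F = 3.805 · e^(0.0948 × 4/12) = 3.805 × 1.032105 = 3.9272
Value of long forward = (F − K)·e^(−rT) = (3.9272 − 3.821) · e^(−0.0649·4/12)
= 0.1062 × 0.978599 = 0.104
Short position value = −(long value) = -$0.104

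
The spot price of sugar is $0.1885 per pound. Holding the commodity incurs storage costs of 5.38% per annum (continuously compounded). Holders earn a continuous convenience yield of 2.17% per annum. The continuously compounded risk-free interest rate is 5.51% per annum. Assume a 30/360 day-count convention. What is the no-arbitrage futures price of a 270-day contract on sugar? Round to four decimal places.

Net carry = r + u − y = 0.0551 + 0.0538 − 0.0217 = 0.0872
F = S·e^((r+u−y)T) = 0.1885 · e^(0.0872 × 270/360) = 0.1885 · e^0.065400
= 0.1885 × 1.067586 = $0.2012 per pound

$0.2012 per pound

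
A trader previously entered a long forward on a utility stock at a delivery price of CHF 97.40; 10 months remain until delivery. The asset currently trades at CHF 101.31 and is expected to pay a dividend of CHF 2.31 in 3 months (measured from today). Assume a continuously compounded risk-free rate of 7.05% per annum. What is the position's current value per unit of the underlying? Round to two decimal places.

PV(remaining dividends) I = 2.31·e^(−0.0705·3/12) = 2.2696
Current forward F = (S − I)·e^(rT) = (101.31 − 2.2696)·e^(0.0705·10/12) = 99.0404 × 1.060510 = 105.0333
Value (long) = (F − K)·e^(−rT) = (105.0333 − 97.40) × 0.942942 = 7.1978
Value = CHF 7.20

CHF 7.20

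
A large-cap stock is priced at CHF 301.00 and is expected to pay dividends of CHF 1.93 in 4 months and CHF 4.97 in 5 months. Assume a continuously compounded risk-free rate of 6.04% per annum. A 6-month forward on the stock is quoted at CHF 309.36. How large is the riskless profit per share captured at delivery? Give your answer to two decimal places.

CHF 6.08 per share

PV(dividends) I = 1.93·e^(−0.0604·4/12) + 4.97·e^(−0.0604·5/12) = 6.7380
Fair forward F* = (S − I)·e^(rT) = (301.00 − 6.7380)·e^0.030200 = 294.2620 × 1.030661 = 303.2844
Market CHF 309.36 > fair 303.2844: forward overpriced → cash-and-carry (borrow at r, buy the stock and collect the dividends, short the forward).
Profit at T = |F_mkt − F*| = |309.36 − 303.2844| = CHF 6.08 per share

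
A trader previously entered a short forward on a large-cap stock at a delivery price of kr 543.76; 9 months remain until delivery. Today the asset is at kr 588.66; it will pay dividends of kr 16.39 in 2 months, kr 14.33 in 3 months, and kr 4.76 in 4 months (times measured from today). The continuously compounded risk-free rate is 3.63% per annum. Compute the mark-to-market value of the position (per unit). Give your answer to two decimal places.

PV(remaining dividends) I = 16.39·e^(−0.0363·2/12) + 14.33·e^(−0.0363·3/12) + 4.76·e^(−0.0363·4/12) = 35.1944
Current forward F = (S − I)·e^(rT) = (588.66 − 35.1944)·e^(0.0363·9/12) = 553.4656 × 1.027599 = 568.7407
Value (long) = (F − K)·e^(−rT) = (568.7407 − 543.76) × 0.973142 = 24.3098
Short position value = −(long value) = -kr 24.31

-kr 24.31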